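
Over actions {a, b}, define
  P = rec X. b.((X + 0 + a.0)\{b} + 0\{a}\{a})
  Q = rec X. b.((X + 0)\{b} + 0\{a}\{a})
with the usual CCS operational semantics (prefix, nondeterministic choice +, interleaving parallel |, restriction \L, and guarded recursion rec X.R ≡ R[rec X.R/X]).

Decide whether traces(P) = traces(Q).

P's transition system — 3 states:
  m0 = rec X. b.((X + 0 + a.0)\{b} + 0\{a}\{a}) has moves -b-> m1
  m1 = ((rec X. b.((X + 0 + a.0)\{b} + 0\{a}\{a})) + 0 + a.0)\{b} + 0\{a}\{a} has moves -a-> m2
  m2 = 0\{b} has moves (no moves)
Q's transition system — 2 states:
  n0 = rec X. b.((X + 0)\{b} + 0\{a}\{a}) has moves -b-> n1
  n1 = ((rec X. b.((X + 0)\{b} + 0\{a}\{a})) + 0)\{b} + 0\{a}\{a} has moves (no moves)
Run σ = ⟨ba⟩ on P: start {m0}
  step 1 (b): {m1}
  step 2 (a): {m2}
  — P admits the full trace.
Run σ = ⟨ba⟩ on Q: start {n0}
  step 1 (b): {n1}
  step 2 (a): ∅  — Q cannot continue

trace-distinct — witness ⟨ba⟩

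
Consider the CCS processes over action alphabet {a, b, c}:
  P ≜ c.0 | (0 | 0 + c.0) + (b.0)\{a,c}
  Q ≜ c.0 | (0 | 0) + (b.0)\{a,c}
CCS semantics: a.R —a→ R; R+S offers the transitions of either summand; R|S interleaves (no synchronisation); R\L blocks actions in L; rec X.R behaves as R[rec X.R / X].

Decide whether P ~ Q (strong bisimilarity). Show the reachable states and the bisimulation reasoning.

Reachable graph of P (5 states):
  s0 = c.0 | (0 | 0 + c.0) + (b.0)\{a,c} :: ··b··> s1, ··c··> s2, ··c··> s3
  s1 = 0\{a,c} :: ·
  s2 = 0 | (0 | 0 + c.0) :: ··c··> s4
  s3 = c.0 | 0 :: ··c··> s4
  s4 = 0 | 0 :: ·
Reachable graph of Q (3 states):
  t0 = c.0 | (0 | 0) + (b.0)\{a,c} :: ··b··> t1, ··c··> t2
  t1 = 0\{a,c} :: ·
  t2 = 0 | (0 | 0) :: ·
Coarsest stable partition (strong bisimilarity classes):
  B0 = {s0}
  B1 = {s1, s4, t1, t2}
  B2 = {s2, s3}
  B3 = {t0}
s0 ∈ B0, t0 ∈ B3 → different blocks

NO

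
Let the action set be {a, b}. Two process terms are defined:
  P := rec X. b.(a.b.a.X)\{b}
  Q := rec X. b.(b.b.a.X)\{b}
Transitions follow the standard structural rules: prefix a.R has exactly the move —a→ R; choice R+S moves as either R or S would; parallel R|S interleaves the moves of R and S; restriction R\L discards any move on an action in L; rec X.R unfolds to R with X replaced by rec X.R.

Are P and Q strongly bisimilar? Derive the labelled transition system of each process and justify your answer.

not bisimilar

Reachable graph of P (3 states):
  m0 = rec X. b.(a.b.a.X)\{b} has moves -b-> m1
  m1 = (a.b.a.(rec X. b.(a.b.a.X)\{b}))\{b} has moves -a-> m2
  m2 = (b.a.(rec X. b.(a.b.a.X)\{b}))\{b} has moves ∅
Reachable graph of Q (2 states):
  n0 = rec X. b.(b.b.a.X)\{b} has moves -b-> n1
  n1 = (b.b.a.(rec X. b.(b.b.a.X)\{b}))\{b} has moves ∅
Coarsest stable partition (strong bisimilarity classes):
  B0 = {m0}
  B1 = {m1}
  B2 = {m2, n1}
  B3 = {n0}
m0 ∈ B0, n0 ∈ B3 → different blocks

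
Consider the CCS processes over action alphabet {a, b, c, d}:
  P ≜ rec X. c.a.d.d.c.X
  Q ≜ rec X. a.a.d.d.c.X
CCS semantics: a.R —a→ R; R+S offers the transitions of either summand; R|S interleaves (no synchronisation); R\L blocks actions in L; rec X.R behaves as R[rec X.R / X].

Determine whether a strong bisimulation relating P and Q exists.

Reachable graph of P (5 states):
  u0 = rec X. c.a.d.d.c.X → —c→ u1
  u1 = a.d.d.c.(rec X. c.a.d.d.c.X) → —a→ u2
  u2 = d.d.c.(rec X. c.a.d.d.c.X) → —d→ u3
  u3 = d.c.(rec X. c.a.d.d.c.X) → —d→ u4
  u4 = c.(rec X. c.a.d.d.c.X) → —c→ u0
Reachable graph of Q (5 states):
  v0 = rec X. a.a.d.d.c.X → —a→ v1
  v1 = a.d.d.c.(rec X. a.a.d.d.c.X) → —a→ v2
  v2 = d.d.c.(rec X. a.a.d.d.c.X) → —d→ v3
  v3 = d.c.(rec X. a.a.d.d.c.X) → —d→ v4
  v4 = c.(rec X. a.a.d.d.c.X) → —c→ v0
Coarsest stable partition (strong bisimilarity classes):
  B0 = {u0}
  B1 = {u1}
  B2 = {u2}
  B3 = {u3}
  B4 = {u4}
  B5 = {v0}
  B6 = {v1}
  B7 = {v2}
  B8 = {v3}
  B9 = {v4}
u0 ∈ B0, v0 ∈ B5 → different blocks

NO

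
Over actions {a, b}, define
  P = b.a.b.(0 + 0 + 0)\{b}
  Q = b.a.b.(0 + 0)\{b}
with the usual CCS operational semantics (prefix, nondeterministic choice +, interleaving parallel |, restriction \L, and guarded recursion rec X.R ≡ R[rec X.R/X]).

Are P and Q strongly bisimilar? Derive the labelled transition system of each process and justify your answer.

YES

P's transition system — 4 states:
  p0 = b.a.b.(0 + 0 + 0)\{b} | —b→ p1
  p1 = a.b.(0 + 0 + 0)\{b} | —a→ p2
  p2 = b.(0 + 0 + 0)\{b} | —b→ p3
  p3 = (0 + 0 + 0)\{b} | (no moves)
Q's transition system — 4 states:
  q0 = b.a.b.(0 + 0)\{b} | —b→ q1
  q1 = a.b.(0 + 0)\{b} | —a→ q2
  q2 = b.(0 + 0)\{b} | —b→ q3
  q3 = (0 + 0)\{b} | (no moves)
Bisimilarity quotient blocks:
  B0 = {p0, q0}
  B1 = {p1, q1}
  B2 = {p2, q2}
  B3 = {p3, q3}
p0 ∈ B0, q0 ∈ B0 → same block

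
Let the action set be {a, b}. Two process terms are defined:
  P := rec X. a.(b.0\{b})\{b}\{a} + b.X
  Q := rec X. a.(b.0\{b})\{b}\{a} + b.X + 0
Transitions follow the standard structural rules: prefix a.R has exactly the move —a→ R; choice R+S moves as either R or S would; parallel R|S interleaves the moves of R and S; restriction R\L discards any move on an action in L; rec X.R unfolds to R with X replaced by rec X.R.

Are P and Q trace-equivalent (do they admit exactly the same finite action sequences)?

traces(P) = traces(Q)

P's transition system — 2 states:
  m0 = rec X. a.(b.0\{b})\{b}\{a} + b.X :: =a=> m1, =b=> m0
  m1 = (b.0\{b})\{b}\{a} :: ·
Q's transition system — 2 states:
  n0 = rec X. a.(b.0\{b})\{b}\{a} + b.X + 0 :: =a=> n1, =b=> n0
  n1 = (b.0\{b})\{b}\{a} :: ·
Partition-refinement fixed point:
  B0 = {m0, n0}
  B1 = {m1, n1}
m0 ∈ B0, n0 ∈ B0 → same block
Bisimilar ⇒ trace-equivalent.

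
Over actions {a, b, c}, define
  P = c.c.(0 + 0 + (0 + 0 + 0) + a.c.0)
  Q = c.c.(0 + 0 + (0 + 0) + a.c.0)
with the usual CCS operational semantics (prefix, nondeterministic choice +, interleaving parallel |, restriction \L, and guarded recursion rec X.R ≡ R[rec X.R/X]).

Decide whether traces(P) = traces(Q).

P's transition system — 5 states:
  u0 = c.c.(0 + 0 + (0 + 0 + 0) + a.c.0) ⊢ --c--▸ u1
  u1 = c.(0 + 0 + (0 + 0 + 0) + a.c.0) ⊢ --c--▸ u2
  u2 = 0 + 0 + (0 + 0 + 0) + a.c.0 ⊢ --a--▸ u3
  u3 = c.0 ⊢ --c--▸ u4
  u4 = 0 ⊢ (no moves)
Q's transition system — 5 states:
  v0 = c.c.(0 + 0 + (0 + 0) + a.c.0) ⊢ --c--▸ v1
  v1 = c.(0 + 0 + (0 + 0) + a.c.0) ⊢ --c--▸ v2
  v2 = 0 + 0 + (0 + 0) + a.c.0 ⊢ --a--▸ v3
  v3 = c.0 ⊢ --c--▸ v4
  v4 = 0 ⊢ (no moves)
Coarsest stable partition (strong bisimilarity classes):
  B0 = {u0, v0}
  B1 = {u1, v1}
  B2 = {u2, v2}
  B3 = {u3, v3}
  B4 = {u4, v4}
u0 ∈ B0, v0 ∈ B0 → same block
Bisimilar ⇒ trace-equivalent.

traces(P) = traces(Q)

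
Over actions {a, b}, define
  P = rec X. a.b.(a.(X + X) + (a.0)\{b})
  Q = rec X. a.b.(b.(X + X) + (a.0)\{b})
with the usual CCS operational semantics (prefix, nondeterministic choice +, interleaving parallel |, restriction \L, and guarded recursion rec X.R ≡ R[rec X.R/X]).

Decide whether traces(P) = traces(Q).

P's transition system — 5 states:
  u0 = rec X. a.b.(a.(X + X) + (a.0)\{b}) :: --a--▸ u1
  u1 = b.(a.((rec X. a.b.(a.(X + X) + (a.0)\{b})) + (rec X. a.b.(a.(X + X) + (a.0)\{b}))) + (a.0)\{b}) :: --b--▸ u2
  u2 = a.((rec X. a.b.(a.(X + X) + (a.0)\{b})) + (rec X. a.b.(a.(X + X) + (a.0)\{b}))) + (a.0)\{b} :: --a--▸ u3, --a--▸ u4
  u3 = (rec X. a.b.(a.(X + X) + (a.0)\{b})) + (rec X. a.b.(a.(X + X) + (a.0)\{b})) :: --a--▸ u1
  u4 = 0\{b} :: stopped
Q's transition system — 5 states:
  v0 = rec X. a.b.(b.(X + X) + (a.0)\{b}) :: --a--▸ v1
  v1 = b.(b.((rec X. a.b.(b.(X + X) + (a.0)\{b})) + (rec X. a.b.(b.(X + X) + (a.0)\{b}))) + (a.0)\{b}) :: --b--▸ v2
  v2 = b.((rec X. a.b.(b.(X + X) + (a.0)\{b})) + (rec X. a.b.(b.(X + X) + (a.0)\{b}))) + (a.0)\{b} :: --a--▸ v3, --b--▸ v4
  v3 = 0\{b} :: stopped
  v4 = (rec X. a.b.(b.(X + X) + (a.0)\{b})) + (rec X. a.b.(b.(X + X) + (a.0)\{b})) :: --a--▸ v1
Executing abaa from P (initial set {u0}):
  after a @ step 1: {u1}
  after b @ step 2: {u2}
  after a @ step 3: {u3, u4}
  after a @ step 4: {u1}
  ✓ P
Executing abaa from Q (initial set {v0}):
  after a @ step 1: {v1}
  after b @ step 2: {v2}
  after a @ step 3: {v3}
  after a @ step 4: ∅ (Q stuck)

trace-distinct — witness ⟨abaa⟩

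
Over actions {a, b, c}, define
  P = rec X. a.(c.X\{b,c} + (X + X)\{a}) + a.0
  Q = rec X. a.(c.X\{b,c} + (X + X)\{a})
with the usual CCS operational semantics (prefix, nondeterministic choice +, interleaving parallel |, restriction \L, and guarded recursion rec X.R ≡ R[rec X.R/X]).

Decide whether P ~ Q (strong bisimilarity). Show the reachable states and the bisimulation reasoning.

not bisimilar

P's transition system — 6 states:
  s0 = rec X. a.(c.X\{b,c} + (X + X)\{a}) + a.0 | -a-> s1, -a-> s2
  s1 = 0 | deadlocked
  s2 = c.(rec X. a.(c.X\{b,c} + (X + X)\{a}) + a.0)\{b,c} + ((rec X. a.(c.X\{b,c} + (X + X)\{a}) + a.0) + (rec X. a.(c.X\{b,c} + (X + X)\{a}) + a.0))\{a} | -c-> s3
  s3 = (rec X. a.(c.X\{b,c} + (X + X)\{a}) + a.0)\{b,c} | -a-> s4, -a-> s5
  s4 = (c.(rec X. a.(c.X\{b,c} + (X + X)\{a}) + a.0)\{b,c} + ((rec X. a.(c.X\{b,c} + (X + X)\{a}) + a.0) + (rec X. a.(c.X\{b,c} + (X + X)\{a}) + a.0))\{a})\{b,c} | deadlocked
  s5 = 0\{b,c} | deadlocked
Q's transition system — 4 states:
  t0 = rec X. a.(c.X\{b,c} + (X + X)\{a}) | -a-> t1
  t1 = c.(rec X. a.(c.X\{b,c} + (X + X)\{a}))\{b,c} + ((rec X. a.(c.X\{b,c} + (X + X)\{a})) + (rec X. a.(c.X\{b,c} + (X + X)\{a})))\{a} | -c-> t2
  t2 = (rec X. a.(c.X\{b,c} + (X + X)\{a}))\{b,c} | -a-> t3
  t3 = (c.(rec X. a.(c.X\{b,c} + (X + X)\{a}))\{b,c} + ((rec X. a.(c.X\{b,c} + (X + X)\{a})) + (rec X. a.(c.X\{b,c} + (X + X)\{a})))\{a})\{b,c} | deadlocked
Partition-refinement fixed point:
  B0 = {s0}
  B1 = {s1, s4, s5, t3}
  B2 = {s2, t1}
  B3 = {s3, t2}
  B4 = {t0}
s0 ∈ B0, t0 ∈ B4 → different blocks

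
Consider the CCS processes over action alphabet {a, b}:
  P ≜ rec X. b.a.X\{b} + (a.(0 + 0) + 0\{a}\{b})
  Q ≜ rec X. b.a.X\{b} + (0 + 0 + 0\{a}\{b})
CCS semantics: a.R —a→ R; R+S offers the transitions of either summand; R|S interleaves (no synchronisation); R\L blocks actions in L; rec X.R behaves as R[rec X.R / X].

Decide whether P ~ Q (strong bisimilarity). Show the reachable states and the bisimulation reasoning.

NO

P's transition system — 5 states:
  p0 = rec X. b.a.X\{b} + (a.(0 + 0) + 0\{a}\{b}) ⊢ =a=> p1, =b=> p2
  p1 = 0 + 0 ⊢ deadlocked
  p2 = a.(rec X. b.a.X\{b} + (a.(0 + 0) + 0\{a}\{b}))\{b} ⊢ =a=> p3
  p3 = (rec X. b.a.X\{b} + (a.(0 + 0) + 0\{a}\{b}))\{b} ⊢ =a=> p4
  p4 = (0 + 0)\{b} ⊢ deadlocked
Q's transition system — 3 states:
  q0 = rec X. b.a.X\{b} + (0 + 0 + 0\{a}\{b}) ⊢ =b=> q1
  q1 = a.(rec X. b.a.X\{b} + (0 + 0 + 0\{a}\{b}))\{b} ⊢ =a=> q2
  q2 = (rec X. b.a.X\{b} + (0 + 0 + 0\{a}\{b}))\{b} ⊢ deadlocked
Coarsest stable partition (strong bisimilarity classes):
  B0 = {p0}
  B1 = {p1, p4, q2}
  B2 = {p2}
  B3 = {p3, q1}
  B4 = {q0}
p0 ∈ B0, q0 ∈ B4 → different blocks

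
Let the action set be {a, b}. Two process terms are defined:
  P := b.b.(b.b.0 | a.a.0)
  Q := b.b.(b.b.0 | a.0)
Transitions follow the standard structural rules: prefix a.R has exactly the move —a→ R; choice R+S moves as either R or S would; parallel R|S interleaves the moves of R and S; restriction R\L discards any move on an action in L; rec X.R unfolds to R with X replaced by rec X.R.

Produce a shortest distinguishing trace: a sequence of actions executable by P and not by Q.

Reachable graph of P (11 states):
  m0 = b.b.(b.b.0 | a.a.0) has moves ··b··> m1
  m1 = b.(b.b.0 | a.a.0) has moves ··b··> m2
  m2 = b.b.0 | a.a.0 has moves ··a··> m3, ··b··> m4
  m3 = b.b.0 | a.0 has moves ··a··> m5, ··b··> m6
  m4 = b.0 | a.a.0 has moves ··a··> m6, ··b··> m7
  m5 = b.b.0 | 0 has moves ··b··> m8
  m6 = b.0 | a.0 has moves ··a··> m8, ··b··> m9
  m7 = 0 | a.a.0 has moves ··a··> m9
  m8 = b.0 | 0 has moves ··b··> m10
  m9 = 0 | a.0 has moves ··a··> m10
  m10 = 0 | 0 has moves (no moves)
Reachable graph of Q (8 states):
  n0 = b.b.(b.b.0 | a.0) has moves ··b··> n1
  n1 = b.(b.b.0 | a.0) has moves ··b··> n2
  n2 = b.b.0 | a.0 has moves ··a··> n3, ··b··> n4
  n3 = b.b.0 | 0 has moves ··b··> n5
  n4 = b.0 | a.0 has moves ··a··> n5, ··b··> n6
  n5 = b.0 | 0 has moves ··b··> n7
  n6 = 0 | a.0 has moves ··a··> n7
  n7 = 0 | 0 has moves (no moves)
Trace ⟨bbaa⟩ through P, begin at {m0}:
  step 1 (b): {m1}
  step 2 (b): {m2}
  step 3 (a): {m3}
  step 4 (a): {m5}
  ✓ P
Trace ⟨bbaa⟩ through Q, begin at {n0}:
  step 1 (b): {n1}
  step 2 (b): {n2}
  step 3 (a): {n3}
  step 4 (a): ∅  — Q cannot continue

bbaa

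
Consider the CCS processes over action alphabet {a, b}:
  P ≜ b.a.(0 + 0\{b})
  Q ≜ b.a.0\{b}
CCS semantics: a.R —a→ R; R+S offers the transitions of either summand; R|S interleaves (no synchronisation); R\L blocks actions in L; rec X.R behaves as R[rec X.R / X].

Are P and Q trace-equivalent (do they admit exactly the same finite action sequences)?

trace-equivalent

P's transition system — 3 states:
  s0 = b.a.(0 + 0\{b}) :: -b-> s1
  s1 = a.(0 + 0\{b}) :: -a-> s2
  s2 = 0 + 0\{b} :: ·
Q's transition system — 3 states:
  t0 = b.a.0\{b} :: -b-> t1
  t1 = a.0\{b} :: -a-> t2
  t2 = 0\{b} :: ·
Partition-refinement fixed point:
  B0 = {s0, t0}
  B1 = {s1, t1}
  B2 = {s2, t2}
s0 ∈ B0, t0 ∈ B0 → same block
Bisimilar ⇒ trace-equivalent.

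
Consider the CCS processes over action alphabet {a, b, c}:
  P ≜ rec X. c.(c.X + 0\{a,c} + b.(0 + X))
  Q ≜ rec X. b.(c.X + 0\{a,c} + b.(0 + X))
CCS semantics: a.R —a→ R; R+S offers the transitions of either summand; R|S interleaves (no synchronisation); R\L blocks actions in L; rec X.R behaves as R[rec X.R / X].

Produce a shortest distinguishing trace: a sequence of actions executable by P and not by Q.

Reachable graph of P (3 states):
  u0 = rec X. c.(c.X + 0\{a,c} + b.(0 + X)) ⊢ -c-> u1
  u1 = c.(rec X. c.(c.X + 0\{a,c} + b.(0 + X))) + 0\{a,c} + b.(0 + (rec X. c.(c.X + 0\{a,c} + b.(0 + X)))) ⊢ -b-> u2, -c-> u0
  u2 = 0 + (rec X. c.(c.X + 0\{a,c} + b.(0 + X))) ⊢ -c-> u1
Reachable graph of Q (3 states):
  v0 = rec X. b.(c.X + 0\{a,c} + b.(0 + X)) ⊢ -b-> v1
  v1 = c.(rec X. b.(c.X + 0\{a,c} + b.(0 + X))) + 0\{a,c} + b.(0 + (rec X. b.(c.X + 0\{a,c} + b.(0 + X)))) ⊢ -b-> v2, -c-> v0
  v2 = 0 + (rec X. b.(c.X + 0\{a,c} + b.(0 + X))) ⊢ -b-> v1
Executing c from P (initial set {u0}):
  [1] c ⇒ {u1}
  ✓ P
Executing c from Q (initial set {v0}):
  [1] c ⇒ ∅  — Q cannot continue

c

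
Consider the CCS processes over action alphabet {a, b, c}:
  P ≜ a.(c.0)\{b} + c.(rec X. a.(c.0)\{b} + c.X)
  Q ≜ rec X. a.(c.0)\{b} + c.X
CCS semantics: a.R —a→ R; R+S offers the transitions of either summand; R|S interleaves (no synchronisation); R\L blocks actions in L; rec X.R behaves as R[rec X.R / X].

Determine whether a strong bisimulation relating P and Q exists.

P ~ Q

Reachable graph of P (4 states):
  s0 = a.(c.0)\{b} + c.(rec X. a.(c.0)\{b} + c.X) → —a→ s1, —c→ s2
  s1 = (c.0)\{b} → —c→ s3
  s2 = rec X. a.(c.0)\{b} + c.X → —a→ s1, —c→ s2
  s3 = 0\{b} → ·
Reachable graph of Q (3 states):
  t0 = rec X. a.(c.0)\{b} + c.X → —a→ t1, —c→ t0
  t1 = (c.0)\{b} → —c→ t2
  t2 = 0\{b} → ·
Coarsest stable partition (strong bisimilarity classes):
  B0 = {s0, s2, t0}
  B1 = {s1, t1}
  B2 = {s3, t2}
s0 ∈ B0, t0 ∈ B0 → same block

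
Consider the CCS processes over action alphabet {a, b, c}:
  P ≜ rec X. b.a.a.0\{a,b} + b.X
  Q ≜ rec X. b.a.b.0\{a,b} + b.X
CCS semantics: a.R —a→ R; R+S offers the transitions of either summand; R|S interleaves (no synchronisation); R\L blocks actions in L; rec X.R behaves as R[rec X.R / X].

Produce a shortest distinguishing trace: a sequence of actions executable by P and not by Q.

P's transition system — 4 states:
  s0 = rec X. b.a.a.0\{a,b} + b.X has moves --b--▸ s0, --b--▸ s1
  s1 = a.a.0\{a,b} has moves --a--▸ s2
  s2 = a.0\{a,b} has moves --a--▸ s3
  s3 = 0\{a,b} has moves stopped
Q's transition system — 4 states:
  t0 = rec X. b.a.b.0\{a,b} + b.X has moves --b--▸ t0, --b--▸ t1
  t1 = a.b.0\{a,b} has moves --a--▸ t2
  t2 = b.0\{a,b} has moves --b--▸ t3
  t3 = 0\{a,b} has moves stopped
Trace ⟨baa⟩ through P, begin at {s0}:
  after b @ step 1: {s0, s1}
  after a @ step 2: {s2}
  after a @ step 3: {s3}
  P completes σ.
Trace ⟨baa⟩ through Q, begin at {t0}:
  after b @ step 1: {t0, t1}
  after a @ step 2: {t2}
  after a @ step 3: ∅  — Q cannot continue

baa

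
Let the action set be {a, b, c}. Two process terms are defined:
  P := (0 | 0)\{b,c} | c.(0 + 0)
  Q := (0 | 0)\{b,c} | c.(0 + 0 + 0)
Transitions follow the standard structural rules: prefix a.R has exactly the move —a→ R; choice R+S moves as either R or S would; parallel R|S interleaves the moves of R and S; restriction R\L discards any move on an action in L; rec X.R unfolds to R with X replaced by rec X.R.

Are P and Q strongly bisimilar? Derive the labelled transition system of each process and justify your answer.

LTS(P): 2 reachable states
  u0 = (0 | 0)\{b,c} | c.(0 + 0) :: —c→ u1
  u1 = (0 | 0)\{b,c} | (0 + 0) :: ·
LTS(Q): 2 reachable states
  v0 = (0 | 0)\{b,c} | c.(0 + 0 + 0) :: —c→ v1
  v1 = (0 | 0)\{b,c} | (0 + 0 + 0) :: ·
Bisimilarity quotient blocks:
  B0 = {u0, v0}
  B1 = {u1, v1}
u0 ∈ B0, v0 ∈ B0 → same block

YES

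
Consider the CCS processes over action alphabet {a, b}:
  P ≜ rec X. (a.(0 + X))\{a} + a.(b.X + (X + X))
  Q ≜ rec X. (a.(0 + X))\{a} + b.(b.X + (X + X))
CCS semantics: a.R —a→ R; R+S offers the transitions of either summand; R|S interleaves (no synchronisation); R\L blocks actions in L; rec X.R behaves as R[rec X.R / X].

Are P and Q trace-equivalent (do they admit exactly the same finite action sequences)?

NO — witness ⟨a⟩

Reachable graph of P (2 states):
  p0 = rec X. (a.(0 + X))\{a} + a.(b.X + (X + X)) ⊢ ··a··> p1
  p1 = b.(rec X. (a.(0 + X))\{a} + a.(b.X + (X + X))) + ((rec X. (a.(0 + X))\{a} + a.(b.X + (X + X))) + (rec X. (a.(0 + X))\{a} + a.(b.X + (X + X)))) ⊢ ··a··> p1, ··b··> p0
Reachable graph of Q (2 states):
  q0 = rec X. (a.(0 + X))\{a} + b.(b.X + (X + X)) ⊢ ··b··> q1
  q1 = b.(rec X. (a.(0 + X))\{a} + b.(b.X + (X + X))) + ((rec X. (a.(0 + X))\{a} + b.(b.X + (X + X))) + (rec X. (a.(0 + X))\{a} + b.(b.X + (X + X)))) ⊢ ··b··> q0, ··b··> q1
Trace ⟨a⟩ through P, begin at {p0}:
  [1] a ⇒ {p1}
  — P admits the full trace.
Trace ⟨a⟩ through Q, begin at {q0}:
  [1] a ⇒ no successor for Q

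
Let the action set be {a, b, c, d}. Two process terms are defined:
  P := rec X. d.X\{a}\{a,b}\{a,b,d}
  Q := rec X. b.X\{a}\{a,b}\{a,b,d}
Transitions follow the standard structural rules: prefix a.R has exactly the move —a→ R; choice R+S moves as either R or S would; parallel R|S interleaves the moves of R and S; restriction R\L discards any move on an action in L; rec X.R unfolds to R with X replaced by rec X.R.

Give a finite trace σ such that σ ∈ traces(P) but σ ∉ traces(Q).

d

LTS(P): 2 reachable states
  m0 = rec X. d.X\{a}\{a,b}\{a,b,d} → =d=> m1
  m1 = (rec X. d.X\{a}\{a,b}\{a,b,d})\{a}\{a,b}\{a,b,d} → stopped
LTS(Q): 2 reachable states
  n0 = rec X. b.X\{a}\{a,b}\{a,b,d} → =b=> n1
  n1 = (rec X. b.X\{a}\{a,b}\{a,b,d})\{a}\{a,b}\{a,b,d} → stopped
Executing d from P (initial set {m0}):
  after d @ step 1: {m1}
  ✓ P
Executing d from Q (initial set {n0}):
  after d @ step 1: no successor for Q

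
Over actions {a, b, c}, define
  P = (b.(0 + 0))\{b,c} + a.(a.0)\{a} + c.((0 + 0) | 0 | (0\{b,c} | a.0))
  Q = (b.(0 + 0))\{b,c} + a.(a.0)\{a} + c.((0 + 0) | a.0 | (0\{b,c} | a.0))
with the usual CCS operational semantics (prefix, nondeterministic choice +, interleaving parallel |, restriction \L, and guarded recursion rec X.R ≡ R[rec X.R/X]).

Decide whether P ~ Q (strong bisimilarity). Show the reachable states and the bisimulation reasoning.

P's transition system — 4 states:
  m0 = (b.(0 + 0))\{b,c} + a.(a.0)\{a} + c.((0 + 0) | 0 | (0\{b,c} | a.0)) | -a-> m1, -c-> m2
  m1 = (a.0)\{a} | (no moves)
  m2 = (0 + 0) | 0 | (0\{b,c} | a.0) | -a-> m3
  m3 = (0 + 0) | 0 | (0\{b,c} | 0) | (no moves)
Q's transition system — 6 states:
  n0 = (b.(0 + 0))\{b,c} + a.(a.0)\{a} + c.((0 + 0) | a.0 | (0\{b,c} | a.0)) | -a-> n1, -c-> n2
  n1 = (a.0)\{a} | (no moves)
  n2 = (0 + 0) | a.0 | (0\{b,c} | a.0) | -a-> n3, -a-> n4
  n3 = (0 + 0) | 0 | (0\{b,c} | a.0) | -a-> n5
  n4 = (0 + 0) | a.0 | (0\{b,c} | 0) | -a-> n5
  n5 = (0 + 0) | 0 | (0\{b,c} | 0) | (no moves)
Coarsest stable partition (strong bisimilarity classes):
  B0 = {m0}
  B1 = {m2, n3, n4}
  B2 = {m1, m3, n1, n5}
  B3 = {n0}
  B4 = {n2}
m0 ∈ B0, n0 ∈ B3 → different blocks

P ≁ Q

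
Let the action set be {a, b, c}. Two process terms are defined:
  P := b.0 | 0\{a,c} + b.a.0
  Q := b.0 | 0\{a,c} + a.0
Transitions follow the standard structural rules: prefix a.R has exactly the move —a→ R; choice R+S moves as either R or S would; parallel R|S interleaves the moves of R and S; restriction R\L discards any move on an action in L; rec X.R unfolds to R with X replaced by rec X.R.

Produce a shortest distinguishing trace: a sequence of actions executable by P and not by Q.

LTS(P): 4 reachable states
  p0 = b.0 | 0\{a,c} + b.a.0 → -b-> p1, -b-> p2
  p1 = 0 | 0\{a,c} → ·
  p2 = a.0 → -a-> p3
  p3 = 0 → ·
LTS(Q): 3 reachable states
  q0 = b.0 | 0\{a,c} + a.0 → -a-> q1, -b-> q2
  q1 = 0 → ·
  q2 = 0 | 0\{a,c} → ·
Executing ba from P (initial set {p0}):
  after b @ step 1: {p1, p2}
  after a @ step 2: {p3}
  — P admits the full trace.
Executing ba from Q (initial set {q0}):
  after b @ step 1: {q2}
  after a @ step 2: no successor for Q

ba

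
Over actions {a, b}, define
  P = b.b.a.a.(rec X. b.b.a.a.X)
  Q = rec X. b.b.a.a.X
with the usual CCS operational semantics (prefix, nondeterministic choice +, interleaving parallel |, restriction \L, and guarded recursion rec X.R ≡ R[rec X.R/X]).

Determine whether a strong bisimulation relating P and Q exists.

LTS(P): 5 reachable states
  u0 = b.b.a.a.(rec X. b.b.a.a.X) ⊢ -b-> u1
  u1 = b.a.a.(rec X. b.b.a.a.X) ⊢ -b-> u2
  u2 = a.a.(rec X. b.b.a.a.X) ⊢ -a-> u3
  u3 = a.(rec X. b.b.a.a.X) ⊢ -a-> u4
  u4 = rec X. b.b.a.a.X ⊢ -b-> u1
LTS(Q): 4 reachable states
  v0 = rec X. b.b.a.a.X ⊢ -b-> v1
  v1 = b.a.a.(rec X. b.b.a.a.X) ⊢ -b-> v2
  v2 = a.a.(rec X. b.b.a.a.X) ⊢ -a-> v3
  v3 = a.(rec X. b.b.a.a.X) ⊢ -a-> v0
Bisimilarity quotient blocks:
  B0 = {u0, u4, v0}
  B1 = {u1, v1}
  B2 = {u2, v2}
  B3 = {u3, v3}
u0 ∈ B0, v0 ∈ B0 → same block

YES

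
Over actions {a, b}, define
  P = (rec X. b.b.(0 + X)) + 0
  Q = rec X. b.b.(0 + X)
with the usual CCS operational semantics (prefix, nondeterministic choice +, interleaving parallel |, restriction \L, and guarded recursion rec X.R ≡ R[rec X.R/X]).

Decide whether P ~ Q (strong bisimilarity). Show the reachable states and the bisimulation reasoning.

P's transition system — 3 states:
  u0 = (rec X. b.b.(0 + X)) + 0 ⊢ --b--▸ u1
  u1 = b.(0 + (rec X. b.b.(0 + X))) ⊢ --b--▸ u2
  u2 = 0 + (rec X. b.b.(0 + X)) ⊢ --b--▸ u1
Q's transition system — 3 states:
  v0 = rec X. b.b.(0 + X) ⊢ --b--▸ v1
  v1 = b.(0 + (rec X. b.b.(0 + X))) ⊢ --b--▸ v2
  v2 = 0 + (rec X. b.b.(0 + X)) ⊢ --b--▸ v1
Bisimilarity quotient blocks:
  B0 = {u0, u1, u2, v0, v1, v2}
u0 ∈ B0, v0 ∈ B0 → same block

YES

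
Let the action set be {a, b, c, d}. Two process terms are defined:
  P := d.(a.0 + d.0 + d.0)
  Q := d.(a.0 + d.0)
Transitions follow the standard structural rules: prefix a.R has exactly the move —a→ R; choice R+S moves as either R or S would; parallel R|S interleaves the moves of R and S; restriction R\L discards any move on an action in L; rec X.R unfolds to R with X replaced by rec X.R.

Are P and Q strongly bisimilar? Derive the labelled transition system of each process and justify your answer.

LTS(P): 3 reachable states
  p0 = d.(a.0 + d.0 + d.0) ⊢ ··d··> p1
  p1 = a.0 + d.0 + d.0 ⊢ ··a··> p2, ··d··> p2
  p2 = 0 ⊢ ∅
LTS(Q): 3 reachable states
  q0 = d.(a.0 + d.0) ⊢ ··d··> q1
  q1 = a.0 + d.0 ⊢ ··a··> q2, ··d··> q2
  q2 = 0 ⊢ ∅
Coarsest stable partition (strong bisimilarity classes):
  B0 = {p0, q0}
  B1 = {p1, q1}
  B2 = {p2, q2}
p0 ∈ B0, q0 ∈ B0 → same block

P ~ Q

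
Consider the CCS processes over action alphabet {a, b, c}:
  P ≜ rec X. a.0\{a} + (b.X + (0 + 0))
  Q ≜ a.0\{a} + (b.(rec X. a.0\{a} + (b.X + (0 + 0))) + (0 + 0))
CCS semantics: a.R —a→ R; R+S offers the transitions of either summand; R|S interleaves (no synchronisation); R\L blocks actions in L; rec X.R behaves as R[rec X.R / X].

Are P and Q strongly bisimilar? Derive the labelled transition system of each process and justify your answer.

P ~ Q

Reachable graph of P (2 states):
  m0 = rec X. a.0\{a} + (b.X + (0 + 0)) has moves —a→ m1, —b→ m0
  m1 = 0\{a} has moves ∅
Reachable graph of Q (3 states):
  n0 = a.0\{a} + (b.(rec X. a.0\{a} + (b.X + (0 + 0))) + (0 + 0)) has moves —a→ n1, —b→ n2
  n1 = 0\{a} has moves ∅
  n2 = rec X. a.0\{a} + (b.X + (0 + 0)) has moves —a→ n1, —b→ n2
Bisimilarity quotient blocks:
  B0 = {m0, n0, n2}
  B1 = {m1, n1}
m0 ∈ B0, n0 ∈ B0 → same block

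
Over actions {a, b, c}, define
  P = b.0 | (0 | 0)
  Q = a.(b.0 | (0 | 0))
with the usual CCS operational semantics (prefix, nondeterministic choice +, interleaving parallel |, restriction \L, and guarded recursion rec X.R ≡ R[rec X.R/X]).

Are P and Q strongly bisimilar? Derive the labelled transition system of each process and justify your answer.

NO

Reachable graph of P (2 states):
  u0 = b.0 | (0 | 0) :: -b-> u1
  u1 = 0 | (0 | 0) :: (no moves)
Reachable graph of Q (3 states):
  v0 = a.(b.0 | (0 | 0)) :: -a-> v1
  v1 = b.0 | (0 | 0) :: -b-> v2
  v2 = 0 | (0 | 0) :: (no moves)
Bisimilarity quotient blocks:
  B0 = {u0, v1}
  B1 = {u1, v2}
  B2 = {v0}
u0 ∈ B0, v0 ∈ B2 → different blocks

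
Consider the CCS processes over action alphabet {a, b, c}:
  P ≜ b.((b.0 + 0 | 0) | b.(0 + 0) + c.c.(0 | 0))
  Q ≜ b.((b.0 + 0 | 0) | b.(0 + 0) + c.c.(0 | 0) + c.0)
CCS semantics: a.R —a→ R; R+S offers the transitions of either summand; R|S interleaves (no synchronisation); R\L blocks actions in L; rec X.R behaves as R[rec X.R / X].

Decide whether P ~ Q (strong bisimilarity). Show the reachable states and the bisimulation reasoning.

not bisimilar

P's transition system — 7 states:
  m0 = b.((b.0 + 0 | 0) | b.(0 + 0) + c.c.(0 | 0)) has moves -b-> m1
  m1 = (b.0 + 0 | 0) | b.(0 + 0) + c.c.(0 | 0) has moves -b-> m2, -b-> m3, -c-> m4
  m2 = (b.0 + 0 | 0) | (0 + 0) has moves -b-> m5
  m3 = 0 | b.(0 + 0) has moves -b-> m5
  m4 = c.(0 | 0) has moves -c-> m6
  m5 = 0 | (0 + 0) has moves stopped
  m6 = 0 | 0 has moves stopped
Q's transition system — 8 states:
  n0 = b.((b.0 + 0 | 0) | b.(0 + 0) + c.c.(0 | 0) + c.0) has moves -b-> n1
  n1 = (b.0 + 0 | 0) | b.(0 + 0) + c.c.(0 | 0) + c.0 has moves -b-> n2, -b-> n3, -c-> n4, -c-> n5
  n2 = (b.0 + 0 | 0) | (0 + 0) has moves -b-> n6
  n3 = 0 | b.(0 + 0) has moves -b-> n6
  n4 = 0 has moves stopped
  n5 = c.(0 | 0) has moves -c-> n7
  n6 = 0 | (0 + 0) has moves stopped
  n7 = 0 | 0 has moves stopped
Coarsest stable partition (strong bisimilarity classes):
  B0 = {m0}
  B1 = {m1}
  B2 = {m2, m3, n2, n3}
  B3 = {m5, m6, n4, n6, n7}
  B4 = {m4, n5}
  B5 = {n0}
  B6 = {n1}
m0 ∈ B0, n0 ∈ B5 → different blocks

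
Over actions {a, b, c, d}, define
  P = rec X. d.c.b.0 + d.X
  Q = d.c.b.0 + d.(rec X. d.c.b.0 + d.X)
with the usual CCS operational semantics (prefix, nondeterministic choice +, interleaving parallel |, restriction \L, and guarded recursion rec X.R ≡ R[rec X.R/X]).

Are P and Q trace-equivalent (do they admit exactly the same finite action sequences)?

Reachable graph of P (4 states):
  u0 = rec X. d.c.b.0 + d.X → ··d··> u0, ··d··> u1
  u1 = c.b.0 → ··c··> u2
  u2 = b.0 → ··b··> u3
  u3 = 0 → deadlocked
Reachable graph of Q (5 states):
  v0 = d.c.b.0 + d.(rec X. d.c.b.0 + d.X) → ··d··> v1, ··d··> v2
  v1 = c.b.0 → ··c··> v3
  v2 = rec X. d.c.b.0 + d.X → ··d··> v1, ··d··> v2
  v3 = b.0 → ··b··> v4
  v4 = 0 → deadlocked
Bisimilarity quotient blocks:
  B0 = {u0, v0, v2}
  B1 = {u1, v1}
  B2 = {u2, v3}
  B3 = {u3, v4}
u0 ∈ B0, v0 ∈ B0 → same block
Bisimilar ⇒ trace-equivalent.

traces(P) = traces(Q)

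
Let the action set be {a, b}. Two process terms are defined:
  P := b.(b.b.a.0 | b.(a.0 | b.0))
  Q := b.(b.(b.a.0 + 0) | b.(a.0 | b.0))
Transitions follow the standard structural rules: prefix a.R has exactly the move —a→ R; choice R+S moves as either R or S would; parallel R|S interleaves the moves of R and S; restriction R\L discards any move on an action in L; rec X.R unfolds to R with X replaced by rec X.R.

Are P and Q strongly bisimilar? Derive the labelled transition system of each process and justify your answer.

bisimilar

LTS(P): 21 reachable states
  m0 = b.(b.b.a.0 | b.(a.0 | b.0)) → -b-> m1
  m1 = b.b.a.0 | b.(a.0 | b.0) → -b-> m2, -b-> m3
  m2 = b.a.0 | b.(a.0 | b.0) → -b-> m4, -b-> m5
  m3 = b.b.a.0 | (a.0 | b.0) → -a-> m6, -b-> m5, -b-> m7
  m4 = a.0 | b.(a.0 | b.0) → -a-> m8, -b-> m9
  m5 = b.a.0 | (a.0 | b.0) → -a-> m10, -b-> m11, -b-> m9
  m6 = b.b.a.0 | (0 | b.0) → -b-> m10, -b-> m12
  m7 = b.b.a.0 | (a.0 | 0) → -a-> m12, -b-> m11
  m8 = 0 | b.(a.0 | b.0) → -b-> m13
  m9 = a.0 | (a.0 | b.0) → -a-> m13, -a-> m14, -b-> m15
  m10 = b.a.0 | (0 | b.0) → -b-> m14, -b-> m16
  m11 = b.a.0 | (a.0 | 0) → -a-> m16, -b-> m15
  m12 = b.b.a.0 | (0 | 0) → -b-> m16
  m13 = 0 | (a.0 | b.0) → -a-> m17, -b-> m18
  m14 = a.0 | (0 | b.0) → -a-> m17, -b-> m19
  m15 = a.0 | (a.0 | 0) → -a-> m18, -a-> m19
  m16 = b.a.0 | (0 | 0) → -b-> m19
  m17 = 0 | (0 | b.0) → -b-> m20
  m18 = 0 | (a.0 | 0) → -a-> m20
  m19 = a.0 | (0 | 0) → -a-> m20
  m20 = 0 | (0 | 0) → ·
LTS(Q): 21 reachable states
  n0 = b.(b.(b.a.0 + 0) | b.(a.0 | b.0)) → -b-> n1
  n1 = b.(b.a.0 + 0) | b.(a.0 | b.0) → -b-> n2, -b-> n3
  n2 = (b.a.0 + 0) | b.(a.0 | b.0) → -b-> n4, -b-> n5
  n3 = b.(b.a.0 + 0) | (a.0 | b.0) → -a-> n6, -b-> n4, -b-> n7
  n4 = (b.a.0 + 0) | (a.0 | b.0) → -a-> n8, -b-> n10, -b-> n9
  n5 = a.0 | b.(a.0 | b.0) → -a-> n11, -b-> n10
  n6 = b.(b.a.0 + 0) | (0 | b.0) → -b-> n12, -b-> n8
  n7 = b.(b.a.0 + 0) | (a.0 | 0) → -a-> n12, -b-> n9
  n8 = (b.a.0 + 0) | (0 | b.0) → -b-> n13, -b-> n14
  n9 = (b.a.0 + 0) | (a.0 | 0) → -a-> n13, -b-> n15
  n10 = a.0 | (a.0 | b.0) → -a-> n14, -a-> n16, -b-> n15
  n11 = 0 | b.(a.0 | b.0) → -b-> n16
  n12 = b.(b.a.0 + 0) | (0 | 0) → -b-> n13
  n13 = (b.a.0 + 0) | (0 | 0) → -b-> n17
  n14 = a.0 | (0 | b.0) → -a-> n18, -b-> n17
  n15 = a.0 | (a.0 | 0) → -a-> n17, -a-> n19
  n16 = 0 | (a.0 | b.0) → -a-> n18, -b-> n19
  n17 = a.0 | (0 | 0) → -a-> n20
  n18 = 0 | (0 | b.0) → -b-> n20
  n19 = 0 | (a.0 | 0) → -a-> n20
  n20 = 0 | (0 | 0) → ·
Partition-refinement fixed point:
  B0 = {m0, n0}
  B1 = {m1, n1}
  B2 = {m2, n2}
  B3 = {m5, n4}
  B4 = {m11, n9}
  B5 = {m15, n15}
  B6 = {m18, m19, n17, n19}
  B7 = {m20, n20}
  B8 = {m16, n13}
  B9 = {m10, n8}
  B10 = {m13, m14, n14, n16}
  B11 = {m17, n18}
  B12 = {m9, n10}
  B13 = {m4, n5}
  B14 = {m8, n11}
  B15 = {m3, n3}
  B16 = {m7, n7}
  B17 = {m12, n12}
  B18 = {m6, n6}
m0 ∈ B0, n0 ∈ B0 → same block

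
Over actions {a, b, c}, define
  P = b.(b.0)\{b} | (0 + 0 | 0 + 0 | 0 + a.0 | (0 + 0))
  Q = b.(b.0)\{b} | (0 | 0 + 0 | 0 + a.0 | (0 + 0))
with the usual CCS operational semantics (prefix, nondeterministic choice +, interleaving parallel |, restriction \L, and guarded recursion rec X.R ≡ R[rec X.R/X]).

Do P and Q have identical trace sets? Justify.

trace-equivalent

P's transition system — 4 states:
  p0 = b.(b.0)\{b} | (0 + 0 | 0 + 0 | 0 + a.0 | (0 + 0)) | ··a··> p1, ··b··> p2
  p1 = b.(b.0)\{b} | (0 | (0 + 0)) | ··b··> p3
  p2 = (b.0)\{b} | (0 + 0 | 0 + 0 | 0 + a.0 | (0 + 0)) | ··a··> p3
  p3 = (b.0)\{b} | (0 | (0 + 0)) | stopped
Q's transition system — 4 states:
  q0 = b.(b.0)\{b} | (0 | 0 + 0 | 0 + a.0 | (0 + 0)) | ··a··> q1, ··b··> q2
  q1 = b.(b.0)\{b} | (0 | (0 + 0)) | ··b··> q3
  q2 = (b.0)\{b} | (0 | 0 + 0 | 0 + a.0 | (0 + 0)) | ··a··> q3
  q3 = (b.0)\{b} | (0 | (0 + 0)) | stopped
Partition-refinement fixed point:
  B0 = {p0, q0}
  B1 = {p2, q2}
  B2 = {p3, q3}
  B3 = {p1, q1}
p0 ∈ B0, q0 ∈ B0 → same block
Bisimilar ⇒ trace-equivalent.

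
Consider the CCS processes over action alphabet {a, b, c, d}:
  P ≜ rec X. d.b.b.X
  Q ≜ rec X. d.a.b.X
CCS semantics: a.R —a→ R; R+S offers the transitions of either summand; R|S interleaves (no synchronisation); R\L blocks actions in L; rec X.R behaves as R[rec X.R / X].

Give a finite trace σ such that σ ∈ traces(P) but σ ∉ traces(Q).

Reachable graph of P (3 states):
  u0 = rec X. d.b.b.X has moves —d→ u1
  u1 = b.b.(rec X. d.b.b.X) has moves —b→ u2
  u2 = b.(rec X. d.b.b.X) has moves —b→ u0
Reachable graph of Q (3 states):
  v0 = rec X. d.a.b.X has moves —d→ v1
  v1 = a.b.(rec X. d.a.b.X) has moves —a→ v2
  v2 = b.(rec X. d.a.b.X) has moves —b→ v0
Run σ = ⟨db⟩ on P: start {u0}
  step 1 (d): {u1}
  step 2 (b): {u2}
  P completes σ.
Run σ = ⟨db⟩ on Q: start {v0}
  step 1 (d): {v1}
  step 2 (b): no successor for Q

db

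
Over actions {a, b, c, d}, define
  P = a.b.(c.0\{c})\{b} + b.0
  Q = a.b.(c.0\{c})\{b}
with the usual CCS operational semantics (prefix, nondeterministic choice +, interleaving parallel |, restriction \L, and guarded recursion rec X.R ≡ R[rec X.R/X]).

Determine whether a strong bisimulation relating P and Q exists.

LTS(P): 5 reachable states
  p0 = a.b.(c.0\{c})\{b} + b.0 | =a=> p1, =b=> p2
  p1 = b.(c.0\{c})\{b} | =b=> p3
  p2 = 0 | ·
  p3 = (c.0\{c})\{b} | =c=> p4
  p4 = 0\{c}\{b} | ·
LTS(Q): 4 reachable states
  q0 = a.b.(c.0\{c})\{b} | =a=> q1
  q1 = b.(c.0\{c})\{b} | =b=> q2
  q2 = (c.0\{c})\{b} | =c=> q3
  q3 = 0\{c}\{b} | ·
Partition-refinement fixed point:
  B0 = {p0}
  B1 = {p1, q1}
  B2 = {p3, q2}
  B3 = {p2, p4, q3}
  B4 = {q0}
p0 ∈ B0, q0 ∈ B4 → different blocks

not bisimilar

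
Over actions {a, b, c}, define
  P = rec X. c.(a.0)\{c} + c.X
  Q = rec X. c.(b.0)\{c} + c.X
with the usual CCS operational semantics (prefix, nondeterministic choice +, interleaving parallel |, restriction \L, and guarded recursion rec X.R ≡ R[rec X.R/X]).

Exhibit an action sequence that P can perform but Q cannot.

Reachable graph of P (3 states):
  u0 = rec X. c.(a.0)\{c} + c.X → --c--▸ u0, --c--▸ u1
  u1 = (a.0)\{c} → --a--▸ u2
  u2 = 0\{c} → ·
Reachable graph of Q (3 states):
  v0 = rec X. c.(b.0)\{c} + c.X → --c--▸ v0, --c--▸ v1
  v1 = (b.0)\{c} → --b--▸ v2
  v2 = 0\{c} → ·
Run σ = ⟨ca⟩ on P: start {u0}
  [1] c ⇒ {u0, u1}
  [2] a ⇒ {u2}
  P completes σ.
Run σ = ⟨ca⟩ on Q: start {v0}
  [1] c ⇒ {v0, v1}
  [2] a ⇒ ∅ (Q stuck)

ca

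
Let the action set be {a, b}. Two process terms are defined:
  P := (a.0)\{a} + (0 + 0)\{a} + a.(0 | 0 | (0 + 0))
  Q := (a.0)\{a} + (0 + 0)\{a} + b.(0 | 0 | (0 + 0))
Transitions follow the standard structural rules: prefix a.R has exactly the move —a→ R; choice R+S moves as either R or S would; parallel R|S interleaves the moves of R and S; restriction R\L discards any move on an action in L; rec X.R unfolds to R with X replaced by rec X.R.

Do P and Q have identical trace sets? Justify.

LTS(P): 2 reachable states
  u0 = (a.0)\{a} + (0 + 0)\{a} + a.(0 | 0 | (0 + 0)) has moves -a-> u1
  u1 = 0 | 0 | (0 + 0) has moves stopped
LTS(Q): 2 reachable states
  v0 = (a.0)\{a} + (0 + 0)\{a} + b.(0 | 0 | (0 + 0)) has moves -b-> v1
  v1 = 0 | 0 | (0 + 0) has moves stopped
Executing a from P (initial set {u0}):
  step 1 (a): {u1}
  P completes σ.
Executing a from Q (initial set {v0}):
  step 1 (a): ∅  — Q cannot continue

NO — witness ⟨a⟩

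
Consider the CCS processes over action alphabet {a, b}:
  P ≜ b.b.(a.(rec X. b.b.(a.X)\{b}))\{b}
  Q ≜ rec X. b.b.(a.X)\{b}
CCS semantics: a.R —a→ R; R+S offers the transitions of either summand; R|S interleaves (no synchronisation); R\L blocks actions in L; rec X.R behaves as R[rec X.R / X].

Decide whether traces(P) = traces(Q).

trace-equivalent

LTS(P): 4 reachable states
  m0 = b.b.(a.(rec X. b.b.(a.X)\{b}))\{b} | --b--▸ m1
  m1 = b.(a.(rec X. b.b.(a.X)\{b}))\{b} | --b--▸ m2
  m2 = (a.(rec X. b.b.(a.X)\{b}))\{b} | --a--▸ m3
  m3 = (rec X. b.b.(a.X)\{b})\{b} | stopped
LTS(Q): 4 reachable states
  n0 = rec X. b.b.(a.X)\{b} | --b--▸ n1
  n1 = b.(a.(rec X. b.b.(a.X)\{b}))\{b} | --b--▸ n2
  n2 = (a.(rec X. b.b.(a.X)\{b}))\{b} | --a--▸ n3
  n3 = (rec X. b.b.(a.X)\{b})\{b} | stopped
Partition-refinement fixed point:
  B0 = {m0, n0}
  B1 = {m1, n1}
  B2 = {m2, n2}
  B3 = {m3, n3}
m0 ∈ B0, n0 ∈ B0 → same block
Bisimilar ⇒ trace-equivalent.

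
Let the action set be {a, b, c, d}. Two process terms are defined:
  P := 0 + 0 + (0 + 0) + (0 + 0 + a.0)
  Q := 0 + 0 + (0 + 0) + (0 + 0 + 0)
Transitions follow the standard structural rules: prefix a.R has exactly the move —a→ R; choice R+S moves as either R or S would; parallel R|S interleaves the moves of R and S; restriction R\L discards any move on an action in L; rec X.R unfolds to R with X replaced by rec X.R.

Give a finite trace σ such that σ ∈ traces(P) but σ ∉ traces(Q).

Reachable graph of P (2 states):
  u0 = 0 + 0 + (0 + 0) + (0 + 0 + a.0) ⊢ -a-> u1
  u1 = 0 ⊢ stopped
Reachable graph of Q (1 states):
  v0 = 0 + 0 + (0 + 0) + (0 + 0 + 0) ⊢ stopped
Run σ = ⟨a⟩ on P: start {u0}
  step 1 (a): {u1}
  P completes σ.
Run σ = ⟨a⟩ on Q: start {v0}
  step 1 (a): ∅ (Q stuck)

a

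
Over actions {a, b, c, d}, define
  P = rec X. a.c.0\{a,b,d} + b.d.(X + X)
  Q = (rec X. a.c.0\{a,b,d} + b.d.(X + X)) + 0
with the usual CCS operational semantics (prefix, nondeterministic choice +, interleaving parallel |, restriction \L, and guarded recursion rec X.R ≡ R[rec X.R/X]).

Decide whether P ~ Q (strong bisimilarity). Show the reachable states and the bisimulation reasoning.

P ~ Q

P's transition system — 5 states:
  m0 = rec X. a.c.0\{a,b,d} + b.d.(X + X) ⊢ =a=> m1, =b=> m2
  m1 = c.0\{a,b,d} ⊢ =c=> m3
  m2 = d.((rec X. a.c.0\{a,b,d} + b.d.(X + X)) + (rec X. a.c.0\{a,b,d} + b.d.(X + X))) ⊢ =d=> m4
  m3 = 0\{a,b,d} ⊢ (no moves)
  m4 = (rec X. a.c.0\{a,b,d} + b.d.(X + X)) + (rec X. a.c.0\{a,b,d} + b.d.(X + X)) ⊢ =a=> m1, =b=> m2
Q's transition system — 5 states:
  n0 = (rec X. a.c.0\{a,b,d} + b.d.(X + X)) + 0 ⊢ =a=> n1, =b=> n2
  n1 = c.0\{a,b,d} ⊢ =c=> n3
  n2 = d.((rec X. a.c.0\{a,b,d} + b.d.(X + X)) + (rec X. a.c.0\{a,b,d} + b.d.(X + X))) ⊢ =d=> n4
  n3 = 0\{a,b,d} ⊢ (no moves)
  n4 = (rec X. a.c.0\{a,b,d} + b.d.(X + X)) + (rec X. a.c.0\{a,b,d} + b.d.(X + X)) ⊢ =a=> n1, =b=> n2
Partition-refinement fixed point:
  B0 = {m0, m4, n0, n4}
  B1 = {m1, n1}
  B2 = {m3, n3}
  B3 = {m2, n2}
m0 ∈ B0, n0 ∈ B0 → same block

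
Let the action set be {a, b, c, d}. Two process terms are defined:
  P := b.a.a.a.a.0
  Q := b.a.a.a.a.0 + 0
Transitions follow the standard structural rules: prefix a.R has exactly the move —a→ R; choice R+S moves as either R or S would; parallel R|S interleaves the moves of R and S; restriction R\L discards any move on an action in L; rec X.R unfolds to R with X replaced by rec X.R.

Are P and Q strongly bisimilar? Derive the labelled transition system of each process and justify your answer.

bisimilar

LTS(P): 6 reachable states
  u0 = b.a.a.a.a.0 | --b--▸ u1
  u1 = a.a.a.a.0 | --a--▸ u2
  u2 = a.a.a.0 | --a--▸ u3
  u3 = a.a.0 | --a--▸ u4
  u4 = a.0 | --a--▸ u5
  u5 = 0 | deadlocked
LTS(Q): 6 reachable states
  v0 = b.a.a.a.a.0 + 0 | --b--▸ v1
  v1 = a.a.a.a.0 | --a--▸ v2
  v2 = a.a.a.0 | --a--▸ v3
  v3 = a.a.0 | --a--▸ v4
  v4 = a.0 | --a--▸ v5
  v5 = 0 | deadlocked
Partition-refinement fixed point:
  B0 = {u0, v0}
  B1 = {u1, v1}
  B2 = {u2, v2}
  B3 = {u3, v3}
  B4 = {u4, v4}
  B5 = {u5, v5}
u0 ∈ B0, v0 ∈ B0 → same block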